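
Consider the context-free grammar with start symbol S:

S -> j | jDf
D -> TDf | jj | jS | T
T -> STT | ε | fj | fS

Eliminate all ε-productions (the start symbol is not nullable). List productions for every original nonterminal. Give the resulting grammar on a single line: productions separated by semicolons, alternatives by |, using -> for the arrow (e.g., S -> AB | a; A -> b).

Nullable set: {D, T}.
S -> jDf: D nullable, giving jDf | jf.
D -> T: T nullable, giving T.
D -> TDf: T, D nullable, giving Df | TDf | Tf | f.
Drop T -> ε.
T -> STT: T, T nullable, giving S | ST | STT.
Unchanged (no nullable symbols): S -> j; D -> jS; D -> jj; T -> fS; T -> fj.

S -> j | jf | jDf; D -> T | f | Df | Tf | jS | jj | TDf; T -> S | ST | fS | fj | STT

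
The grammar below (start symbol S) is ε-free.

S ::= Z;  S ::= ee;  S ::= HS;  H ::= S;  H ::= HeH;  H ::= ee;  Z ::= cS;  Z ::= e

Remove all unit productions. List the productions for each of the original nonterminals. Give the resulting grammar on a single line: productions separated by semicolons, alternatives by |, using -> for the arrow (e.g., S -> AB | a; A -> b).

S -> e | HS | cS | ee; H -> e | HS | cS | ee | HeH; Z -> e | cS

Unit productions: H->S, S->Z.
Unit pairs (A ⇒* B via units): (H,S), (H,Z), (S,Z).
S: inherits non-unit rules of {S, Z} → HS | cS | e | ee.
H: inherits non-unit rules of {H, S, Z} → HS | HeH | cS | e | ee.
Z: inherits non-unit rules of {Z} → cS | e.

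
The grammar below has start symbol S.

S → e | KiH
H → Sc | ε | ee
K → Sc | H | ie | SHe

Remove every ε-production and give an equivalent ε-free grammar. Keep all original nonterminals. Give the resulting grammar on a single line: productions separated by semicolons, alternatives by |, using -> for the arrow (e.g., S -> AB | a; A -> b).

S -> e | i | Ki | iH | KiH; H -> Sc | ee; K -> H | Sc | Se | ie | SHe

Nullable set: {H, K}.
S -> KiH: K, H nullable, giving Ki | KiH | i | iH.
Drop H -> ε.
K -> H: H nullable, giving H.
K -> SHe: H nullable, giving SHe | Se.
Unchanged (no nullable symbols): S -> e; H -> Sc; H -> ee; K -> Sc; K -> ie.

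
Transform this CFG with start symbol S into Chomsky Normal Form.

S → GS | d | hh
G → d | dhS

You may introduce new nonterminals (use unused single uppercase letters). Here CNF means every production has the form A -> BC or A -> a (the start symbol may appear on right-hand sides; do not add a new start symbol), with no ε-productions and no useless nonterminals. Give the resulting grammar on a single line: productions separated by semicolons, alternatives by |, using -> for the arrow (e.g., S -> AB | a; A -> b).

S -> d | BB | GS; A -> d; B -> h; C -> BS; G -> d | AC

No ε-productions.
No unit productions to eliminate.
TERM: introduce A -> d, B -> h and substitute in every rule of length ≥2.
BIN: G -> ABS becomes G -> AC, C -> BS.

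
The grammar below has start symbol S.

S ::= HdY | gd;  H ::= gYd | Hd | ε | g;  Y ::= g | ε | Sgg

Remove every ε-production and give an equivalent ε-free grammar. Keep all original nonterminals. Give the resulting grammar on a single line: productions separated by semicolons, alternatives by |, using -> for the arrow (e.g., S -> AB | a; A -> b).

Nullable set: {H, Y}.
S -> HdY: H, Y nullable, giving Hd | HdY | d | dY.
Drop H -> ε.
H -> Hd: H nullable, giving Hd | d.
H -> gYd: Y nullable, giving gYd | gd.
Drop Y -> ε.
Unchanged (no nullable symbols): S -> gd; H -> g; Y -> Sgg; Y -> g.

S -> d | Hd | dY | gd | HdY; H -> d | g | Hd | gd | gYd; Y -> g | Sgg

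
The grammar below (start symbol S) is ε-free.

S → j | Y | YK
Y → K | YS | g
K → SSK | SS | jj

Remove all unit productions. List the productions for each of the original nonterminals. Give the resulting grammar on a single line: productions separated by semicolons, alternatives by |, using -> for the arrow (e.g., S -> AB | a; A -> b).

Unit productions: S->Y, Y->K.
Unit pairs (A ⇒* B via units): (S,K), (S,Y), (Y,K).
S: inherits non-unit rules of {K, S, Y} → SS | SSK | YK | YS | g | j | jj.
K: inherits non-unit rules of {K} → SS | SSK | jj.
Y: inherits non-unit rules of {K, Y} → SS | SSK | YS | g | jj.

S -> g | j | SS | YK | YS | jj | SSK; K -> SS | jj | SSK; Y -> g | SS | YS | jj | SSK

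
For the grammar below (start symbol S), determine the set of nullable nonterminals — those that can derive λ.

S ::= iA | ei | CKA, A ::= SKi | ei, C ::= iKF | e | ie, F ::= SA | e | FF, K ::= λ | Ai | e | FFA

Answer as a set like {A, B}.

Directly nullable (have an ε-rule): {K}.
Not nullable: A, C, F, S — each has a terminal in every rule's right-hand side or depends on a non-nullable symbol.

{K}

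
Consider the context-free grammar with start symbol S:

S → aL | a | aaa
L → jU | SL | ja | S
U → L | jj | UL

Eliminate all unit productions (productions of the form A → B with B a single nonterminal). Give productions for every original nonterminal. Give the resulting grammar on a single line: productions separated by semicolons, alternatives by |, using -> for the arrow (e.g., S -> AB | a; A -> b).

S -> a | aL | aaa; L -> a | SL | aL | jU | ja | aaa; U -> a | SL | UL | aL | jU | ja | jj | aaa

Unit productions: L->S, U->L.
Unit pairs (A ⇒* B via units): (L,S), (U,L), (U,S).
S: inherits non-unit rules of {S} → a | aL | aaa.
L: inherits non-unit rules of {L, S} → SL | a | aL | aaa | jU | ja.
U: inherits non-unit rules of {L, S, U} → SL | UL | a | aL | aaa | jU | ja | jj.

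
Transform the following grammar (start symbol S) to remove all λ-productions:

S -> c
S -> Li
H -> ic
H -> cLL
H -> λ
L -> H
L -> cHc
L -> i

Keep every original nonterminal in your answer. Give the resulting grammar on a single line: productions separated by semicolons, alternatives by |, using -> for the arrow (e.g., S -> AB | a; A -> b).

S -> c | i | Li; H -> c | cL | ic | cLL; L -> H | i | cc | cHc

Nullable set: {H, L}.
S -> Li: L nullable, giving Li | i.
Drop H -> λ.
H -> cLL: L, L nullable, giving c | cL | cLL.
L -> H: H nullable, giving H.
L -> cHc: H nullable, giving cHc | cc.
Unchanged (no nullable symbols): S -> c; H -> ic; L -> i.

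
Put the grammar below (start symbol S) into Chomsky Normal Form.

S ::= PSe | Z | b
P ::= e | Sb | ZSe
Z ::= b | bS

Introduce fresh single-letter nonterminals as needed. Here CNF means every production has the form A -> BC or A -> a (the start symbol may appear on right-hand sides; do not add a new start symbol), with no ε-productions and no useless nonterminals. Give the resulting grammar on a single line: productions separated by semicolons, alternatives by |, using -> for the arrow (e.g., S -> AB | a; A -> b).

S -> b | AS | PD; A -> b; B -> e; C -> SB; D -> SB; P -> e | SA | ZC; Z -> b | AS

No ε-productions.
After unit-elimination: S -> b | bS | PSe; P -> e | Sb | ZSe; Z -> b | bS.
TERM: introduce A -> b, B -> e and substitute in every rule of length ≥2.
BIN: P -> ZSB becomes P -> ZC, C -> SB; S -> PSB becomes S -> PD, D -> SB.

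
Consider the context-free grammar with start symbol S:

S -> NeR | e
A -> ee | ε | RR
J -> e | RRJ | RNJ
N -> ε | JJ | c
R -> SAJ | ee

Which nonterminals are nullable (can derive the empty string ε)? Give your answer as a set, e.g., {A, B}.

Directly nullable (have an ε-rule): {A, N}.
Not nullable: J, R, S — each has a terminal in every rule's right-hand side or depends on a non-nullable symbol.

{A, N}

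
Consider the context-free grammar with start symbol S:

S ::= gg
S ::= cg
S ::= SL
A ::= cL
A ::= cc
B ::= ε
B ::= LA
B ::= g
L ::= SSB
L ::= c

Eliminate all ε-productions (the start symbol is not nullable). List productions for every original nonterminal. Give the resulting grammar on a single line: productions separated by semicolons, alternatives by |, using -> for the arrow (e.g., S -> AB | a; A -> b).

Nullable set: {B}.
Drop B -> ε.
L -> SSB: B nullable, giving SS | SSB.
Unchanged (no nullable symbols): S -> SL; S -> cg; S -> gg; A -> cL; A -> cc; B -> LA; B -> g; L -> c.

S -> SL | cg | gg; A -> cL | cc; B -> g | LA; L -> c | SS | SSB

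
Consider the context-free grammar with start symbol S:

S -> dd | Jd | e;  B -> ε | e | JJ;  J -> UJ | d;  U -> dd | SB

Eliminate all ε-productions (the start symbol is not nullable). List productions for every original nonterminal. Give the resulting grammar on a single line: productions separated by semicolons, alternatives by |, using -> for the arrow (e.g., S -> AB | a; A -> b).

S -> e | Jd | dd; B -> e | JJ; J -> d | UJ; U -> S | SB | dd

Nullable set: {B}.
Drop B -> ε.
U -> SB: B nullable, giving S | SB.
Unchanged (no nullable symbols): S -> Jd; S -> dd; S -> e; B -> JJ; B -> e; J -> UJ; J -> d; U -> dd.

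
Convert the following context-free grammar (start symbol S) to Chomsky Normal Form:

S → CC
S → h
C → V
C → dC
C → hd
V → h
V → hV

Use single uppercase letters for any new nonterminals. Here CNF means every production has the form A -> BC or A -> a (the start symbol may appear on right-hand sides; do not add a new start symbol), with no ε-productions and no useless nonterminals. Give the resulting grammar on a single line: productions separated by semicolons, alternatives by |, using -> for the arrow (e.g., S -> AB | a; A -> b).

No ε-productions.
After unit-elimination: S -> h | CC; C -> h | dC | hV | hd; V -> h | hV.
TERM: introduce A -> d, B -> h and substitute in every rule of length ≥2.

S -> h | CC; A -> d; B -> h; C -> h | AC | BA | BV; V -> h | BV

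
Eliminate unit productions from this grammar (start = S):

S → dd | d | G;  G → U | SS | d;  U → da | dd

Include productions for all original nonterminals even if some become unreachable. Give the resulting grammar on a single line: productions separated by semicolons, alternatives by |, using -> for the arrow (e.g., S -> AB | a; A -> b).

S -> d | SS | da | dd; G -> d | SS | da | dd; U -> da | dd

Unit productions: G->U, S->G.
Unit pairs (A ⇒* B via units): (G,U), (S,G), (S,U).
S: inherits non-unit rules of {G, S, U} → SS | d | da | dd.
G: inherits non-unit rules of {G, U} → SS | d | da | dd.
U: inherits non-unit rules of {U} → da | dd.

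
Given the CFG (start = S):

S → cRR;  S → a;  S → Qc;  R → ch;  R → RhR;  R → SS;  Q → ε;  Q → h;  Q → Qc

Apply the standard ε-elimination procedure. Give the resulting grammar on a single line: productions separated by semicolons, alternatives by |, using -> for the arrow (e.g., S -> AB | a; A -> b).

S -> a | c | Qc | cRR; Q -> c | h | Qc; R -> SS | ch | RhR

Nullable set: {Q}.
S -> Qc: Q nullable, giving Qc | c.
Drop Q -> ε.
Q -> Qc: Q nullable, giving Qc | c.
Unchanged (no nullable symbols): S -> a; S -> cRR; Q -> h; R -> RhR; R -> SS; R -> ch.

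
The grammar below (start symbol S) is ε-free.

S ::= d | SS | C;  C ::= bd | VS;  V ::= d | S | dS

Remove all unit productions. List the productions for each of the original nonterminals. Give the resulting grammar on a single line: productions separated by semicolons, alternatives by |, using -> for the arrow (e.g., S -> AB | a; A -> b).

S -> d | SS | VS | bd; C -> VS | bd; V -> d | SS | VS | bd | dS

Unit productions: S->C, V->S.
Unit pairs (A ⇒* B via units): (S,C), (V,C), (V,S).
S: inherits non-unit rules of {C, S} → SS | VS | bd | d.
C: inherits non-unit rules of {C} → VS | bd.
V: inherits non-unit rules of {C, S, V} → SS | VS | bd | d | dS.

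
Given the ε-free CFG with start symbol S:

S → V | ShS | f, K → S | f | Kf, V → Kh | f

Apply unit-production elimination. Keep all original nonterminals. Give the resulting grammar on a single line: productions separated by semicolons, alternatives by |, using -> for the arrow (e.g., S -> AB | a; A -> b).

S -> f | Kh | ShS; K -> f | Kf | Kh | ShS; V -> f | Kh

Unit productions: K->S, S->V.
Unit pairs (A ⇒* B via units): (K,S), (K,V), (S,V).
S: inherits non-unit rules of {S, V} → Kh | ShS | f.
K: inherits non-unit rules of {K, S, V} → Kf | Kh | ShS | f.
V: inherits non-unit rules of {V} → Kh | f.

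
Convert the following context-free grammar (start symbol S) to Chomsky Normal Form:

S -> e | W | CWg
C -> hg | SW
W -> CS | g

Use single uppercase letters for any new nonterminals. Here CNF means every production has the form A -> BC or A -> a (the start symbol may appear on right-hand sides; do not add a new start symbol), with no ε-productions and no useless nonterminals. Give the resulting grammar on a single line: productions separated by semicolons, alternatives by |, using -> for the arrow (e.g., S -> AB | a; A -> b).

S -> e | g | CD | CS; A -> h; B -> g; C -> AB | SW; D -> WB; W -> g | CS

No ε-productions.
After unit-elimination: S -> e | g | CS | CWg; C -> SW | hg; W -> g | CS.
TERM: introduce B -> g, A -> h and substitute in every rule of length ≥2.
BIN: S -> CWB becomes S -> CD, D -> WB.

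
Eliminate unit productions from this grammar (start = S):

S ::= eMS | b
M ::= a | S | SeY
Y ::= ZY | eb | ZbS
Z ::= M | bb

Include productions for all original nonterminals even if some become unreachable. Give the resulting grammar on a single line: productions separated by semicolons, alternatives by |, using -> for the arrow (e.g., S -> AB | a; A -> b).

S -> b | eMS; M -> a | b | SeY | eMS; Y -> ZY | eb | ZbS; Z -> a | b | bb | SeY | eMS

Unit productions: M->S, Z->M.
Unit pairs (A ⇒* B via units): (M,S), (Z,M), (Z,S).
S: inherits non-unit rules of {S} → b | eMS.
M: inherits non-unit rules of {M, S} → SeY | a | b | eMS.
Y: inherits non-unit rules of {Y} → ZY | ZbS | eb.
Z: inherits non-unit rules of {M, S, Z} → SeY | a | b | bb | eMS.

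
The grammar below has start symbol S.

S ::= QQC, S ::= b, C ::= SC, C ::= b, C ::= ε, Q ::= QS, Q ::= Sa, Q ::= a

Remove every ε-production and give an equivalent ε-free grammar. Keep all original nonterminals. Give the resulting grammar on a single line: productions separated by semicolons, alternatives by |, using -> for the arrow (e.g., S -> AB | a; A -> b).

S -> b | QQ | QQC; C -> S | b | SC; Q -> a | QS | Sa

Nullable set: {C}.
S -> QQC: C nullable, giving QQ | QQC.
Drop C -> ε.
C -> SC: C nullable, giving S | SC.
Unchanged (no nullable symbols): S -> b; C -> b; Q -> QS; Q -> Sa; Q -> a.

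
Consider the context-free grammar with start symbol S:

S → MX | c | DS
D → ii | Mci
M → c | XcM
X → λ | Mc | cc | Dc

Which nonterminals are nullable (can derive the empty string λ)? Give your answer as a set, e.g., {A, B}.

{X}

Directly nullable (have an ε-rule): {X}.
Not nullable: D, M, S — each has a terminal in every rule's right-hand side or depends on a non-nullable symbol.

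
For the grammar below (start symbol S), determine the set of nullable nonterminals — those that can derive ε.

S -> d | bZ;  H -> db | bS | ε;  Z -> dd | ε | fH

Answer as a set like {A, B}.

{H, Z}

Directly nullable (have an ε-rule): {H, Z}.
Not nullable: S — each has a terminal in every rule's right-hand side or depends on a non-nullable symbol.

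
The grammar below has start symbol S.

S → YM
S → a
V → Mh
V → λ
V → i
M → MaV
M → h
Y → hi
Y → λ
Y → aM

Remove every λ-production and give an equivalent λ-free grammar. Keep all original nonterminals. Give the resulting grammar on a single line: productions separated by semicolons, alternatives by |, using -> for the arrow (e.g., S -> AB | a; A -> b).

S -> M | a | YM; M -> h | Ma | MaV; V -> i | Mh; Y -> aM | hi

Nullable set: {V, Y}.
S -> YM: Y nullable, giving M | YM.
M -> MaV: V nullable, giving Ma | MaV.
Drop V -> λ.
Drop Y -> λ.
Unchanged (no nullable symbols): S -> a; M -> h; V -> Mh; V -> i; Y -> aM; Y -> hi.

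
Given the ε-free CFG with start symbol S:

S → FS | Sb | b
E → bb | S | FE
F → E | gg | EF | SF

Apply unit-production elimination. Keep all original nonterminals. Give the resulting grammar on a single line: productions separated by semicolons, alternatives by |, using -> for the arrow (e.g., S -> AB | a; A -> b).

S -> b | FS | Sb; E -> b | FE | FS | Sb | bb; F -> b | EF | FE | FS | SF | Sb | bb | gg

Unit productions: E->S, F->E.
Unit pairs (A ⇒* B via units): (E,S), (F,E), (F,S).
S: inherits non-unit rules of {S} → FS | Sb | b.
E: inherits non-unit rules of {E, S} → FE | FS | Sb | b | bb.
F: inherits non-unit rules of {E, F, S} → EF | FE | FS | SF | Sb | b | bb | gg.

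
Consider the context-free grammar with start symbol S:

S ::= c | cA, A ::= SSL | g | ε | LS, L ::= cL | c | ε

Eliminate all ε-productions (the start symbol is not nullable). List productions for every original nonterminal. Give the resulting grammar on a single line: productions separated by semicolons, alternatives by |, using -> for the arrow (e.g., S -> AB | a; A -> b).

S -> c | cA; A -> S | g | LS | SS | SSL; L -> c | cL

Nullable set: {A, L}.
S -> cA: A nullable, giving c | cA.
Drop A -> ε.
A -> LS: L nullable, giving LS | S.
A -> SSL: L nullable, giving SS | SSL.
Drop L -> ε.
L -> cL: L nullable, giving c | cL.
Unchanged (no nullable symbols): S -> c; A -> g; L -> c.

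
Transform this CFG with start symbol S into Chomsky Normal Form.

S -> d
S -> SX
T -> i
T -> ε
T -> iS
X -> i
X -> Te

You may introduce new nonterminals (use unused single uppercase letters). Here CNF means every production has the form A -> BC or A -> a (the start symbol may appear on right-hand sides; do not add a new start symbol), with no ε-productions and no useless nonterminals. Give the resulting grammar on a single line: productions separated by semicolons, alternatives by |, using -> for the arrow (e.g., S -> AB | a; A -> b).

S -> d | SX; A -> i; B -> e; T -> i | AS; X -> e | i | TB

Nullable: {T}; after ε-elimination: S -> d | SX; T -> i | iS; X -> e | i | Te.
No unit productions to eliminate.
TERM: introduce B -> e, A -> i and substitute in every rule of length ≥2.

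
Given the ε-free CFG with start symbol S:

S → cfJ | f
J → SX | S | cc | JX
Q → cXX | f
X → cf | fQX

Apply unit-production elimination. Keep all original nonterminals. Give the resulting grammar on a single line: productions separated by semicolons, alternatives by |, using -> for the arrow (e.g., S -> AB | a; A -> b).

S -> f | cfJ; J -> f | JX | SX | cc | cfJ; Q -> f | cXX; X -> cf | fQX

Unit productions: J->S.
Unit pairs (A ⇒* B via units): (J,S).
S: inherits non-unit rules of {S} → cfJ | f.
J: inherits non-unit rules of {J, S} → JX | SX | cc | cfJ | f.
Q: inherits non-unit rules of {Q} → cXX | f.
X: inherits non-unit rules of {X} → cf | fQX.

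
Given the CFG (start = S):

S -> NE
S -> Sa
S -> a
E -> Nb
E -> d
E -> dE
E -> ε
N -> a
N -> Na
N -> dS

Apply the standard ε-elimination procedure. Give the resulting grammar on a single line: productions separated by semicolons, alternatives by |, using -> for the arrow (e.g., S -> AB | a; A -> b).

S -> N | a | NE | Sa; E -> d | Nb | dE; N -> a | Na | dS

Nullable set: {E}.
S -> NE: E nullable, giving N | NE.
Drop E -> ε.
E -> dE: E nullable, giving d | dE.
Unchanged (no nullable symbols): S -> Sa; S -> a; E -> Nb; E -> d; N -> Na; N -> a; N -> dS.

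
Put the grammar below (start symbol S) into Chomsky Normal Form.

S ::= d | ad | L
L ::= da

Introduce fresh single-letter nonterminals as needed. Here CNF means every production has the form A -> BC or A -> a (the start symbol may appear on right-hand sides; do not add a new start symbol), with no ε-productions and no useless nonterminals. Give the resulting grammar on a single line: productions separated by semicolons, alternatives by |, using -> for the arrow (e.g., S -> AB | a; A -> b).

No ε-productions.
After unit-elimination: S -> d | ad | da; L -> da.
TERM: introduce B -> a, A -> d and substitute in every rule of length ≥2.
Drop unreachable/unproductive: L.

S -> d | AB | BA; A -> d; B -> a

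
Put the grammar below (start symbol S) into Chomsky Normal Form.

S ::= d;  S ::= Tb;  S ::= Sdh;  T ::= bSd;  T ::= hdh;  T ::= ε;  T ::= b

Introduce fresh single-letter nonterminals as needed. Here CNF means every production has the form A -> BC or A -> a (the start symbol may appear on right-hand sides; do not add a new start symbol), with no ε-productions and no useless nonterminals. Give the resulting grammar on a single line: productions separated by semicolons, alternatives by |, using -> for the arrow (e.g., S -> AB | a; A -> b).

S -> b | d | SD | TC; A -> d; B -> h; C -> b; D -> AB; E -> AB; F -> SA; T -> b | BE | CF

Nullable: {T}; after ε-elimination: S -> b | d | Tb | Sdh; T -> b | bSd | hdh.
No unit productions to eliminate.
TERM: introduce C -> b, A -> d, B -> h and substitute in every rule of length ≥2.
BIN: S -> SAB becomes S -> SD, D -> AB; T -> BAB becomes T -> BE, E -> AB; T -> CSA becomes T -> CF, F -> SA.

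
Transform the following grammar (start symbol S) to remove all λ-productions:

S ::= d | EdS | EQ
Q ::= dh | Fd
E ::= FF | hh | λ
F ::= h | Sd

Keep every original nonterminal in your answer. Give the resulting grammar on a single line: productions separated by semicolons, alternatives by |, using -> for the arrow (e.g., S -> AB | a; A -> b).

S -> Q | d | EQ | dS | EdS; E -> FF | hh; F -> h | Sd; Q -> Fd | dh

Nullable set: {E}.
S -> EQ: E nullable, giving EQ | Q.
S -> EdS: E nullable, giving EdS | dS.
Drop E -> λ.
Unchanged (no nullable symbols): S -> d; E -> FF; E -> hh; F -> Sd; F -> h; Q -> Fd; Q -> dh.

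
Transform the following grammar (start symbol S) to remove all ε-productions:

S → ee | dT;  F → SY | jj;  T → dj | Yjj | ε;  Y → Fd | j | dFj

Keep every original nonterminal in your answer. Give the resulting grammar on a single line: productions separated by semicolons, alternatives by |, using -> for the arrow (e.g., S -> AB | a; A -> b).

S -> d | dT | ee; F -> SY | jj; T -> dj | Yjj; Y -> j | Fd | dFj

Nullable set: {T}.
S -> dT: T nullable, giving d | dT.
Drop T -> ε.
Unchanged (no nullable symbols): S -> ee; F -> SY; F -> jj; T -> Yjj; T -> dj; Y -> Fd; Y -> dFj; Y -> j.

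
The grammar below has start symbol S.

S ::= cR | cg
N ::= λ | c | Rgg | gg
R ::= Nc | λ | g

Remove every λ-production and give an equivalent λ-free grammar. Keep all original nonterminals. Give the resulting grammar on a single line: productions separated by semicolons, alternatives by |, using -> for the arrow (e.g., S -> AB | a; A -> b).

Nullable set: {N, R}.
S -> cR: R nullable, giving c | cR.
Drop N -> λ.
N -> Rgg: R nullable, giving Rgg | gg.
Drop R -> λ.
R -> Nc: N nullable, giving Nc | c.
Unchanged (no nullable symbols): S -> cg; N -> c; N -> gg; R -> g.

S -> c | cR | cg; N -> c | gg | Rgg; R -> c | g | Nc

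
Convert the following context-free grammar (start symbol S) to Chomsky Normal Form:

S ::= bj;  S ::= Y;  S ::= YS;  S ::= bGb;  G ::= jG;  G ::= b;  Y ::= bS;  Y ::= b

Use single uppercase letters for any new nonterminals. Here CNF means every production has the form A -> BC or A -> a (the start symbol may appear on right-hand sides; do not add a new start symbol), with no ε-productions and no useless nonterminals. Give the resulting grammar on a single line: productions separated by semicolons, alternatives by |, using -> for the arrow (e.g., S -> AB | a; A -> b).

No ε-productions.
After unit-elimination: S -> b | YS | bS | bj | bGb; G -> b | jG; Y -> b | bS.
TERM: introduce B -> b, A -> j and substitute in every rule of length ≥2.
BIN: S -> BGB becomes S -> BC, C -> GB.

S -> b | BA | BC | BS | YS; A -> j; B -> b; C -> GB; G -> b | AG; Y -> b | BS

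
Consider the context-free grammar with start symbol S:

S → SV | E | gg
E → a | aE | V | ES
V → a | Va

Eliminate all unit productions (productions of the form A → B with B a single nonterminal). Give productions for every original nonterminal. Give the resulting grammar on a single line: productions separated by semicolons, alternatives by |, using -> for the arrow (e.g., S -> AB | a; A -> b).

S -> a | ES | SV | Va | aE | gg; E -> a | ES | Va | aE; V -> a | Va

Unit productions: E->V, S->E.
Unit pairs (A ⇒* B via units): (E,V), (S,E), (S,V).
S: inherits non-unit rules of {E, S, V} → ES | SV | Va | a | aE | gg.
E: inherits non-unit rules of {E, V} → ES | Va | a | aE.
V: inherits non-unit rules of {V} → Va | a.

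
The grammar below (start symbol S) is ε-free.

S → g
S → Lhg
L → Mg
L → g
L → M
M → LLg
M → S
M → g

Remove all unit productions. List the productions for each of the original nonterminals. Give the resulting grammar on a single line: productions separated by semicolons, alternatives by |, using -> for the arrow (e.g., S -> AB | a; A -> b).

Unit productions: L->M, M->S.
Unit pairs (A ⇒* B via units): (L,M), (L,S), (M,S).
S: inherits non-unit rules of {S} → Lhg | g.
L: inherits non-unit rules of {L, M, S} → LLg | Lhg | Mg | g.
M: inherits non-unit rules of {M, S} → LLg | Lhg | g.

S -> g | Lhg; L -> g | Mg | LLg | Lhg; M -> g | LLg | Lhg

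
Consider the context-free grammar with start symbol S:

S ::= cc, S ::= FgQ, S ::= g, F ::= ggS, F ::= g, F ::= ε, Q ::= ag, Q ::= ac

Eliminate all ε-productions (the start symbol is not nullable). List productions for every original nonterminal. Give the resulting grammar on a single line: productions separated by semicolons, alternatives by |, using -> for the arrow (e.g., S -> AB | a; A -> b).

S -> g | cc | gQ | FgQ; F -> g | ggS; Q -> ac | ag

Nullable set: {F}.
S -> FgQ: F nullable, giving FgQ | gQ.
Drop F -> ε.
Unchanged (no nullable symbols): S -> cc; S -> g; F -> g; F -> ggS; Q -> ac; Q -> ag.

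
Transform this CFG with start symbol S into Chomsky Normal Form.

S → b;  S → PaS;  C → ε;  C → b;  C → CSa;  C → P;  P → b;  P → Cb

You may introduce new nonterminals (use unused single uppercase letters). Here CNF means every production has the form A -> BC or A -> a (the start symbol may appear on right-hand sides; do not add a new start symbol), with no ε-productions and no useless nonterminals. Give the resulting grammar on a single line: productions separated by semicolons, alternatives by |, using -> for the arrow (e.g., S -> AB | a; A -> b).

S -> b | PE; A -> a; B -> b; C -> b | CB | CD | SA; D -> SA; E -> AS; P -> b | CB

Nullable: {C}; after ε-elimination: S -> b | PaS; C -> P | b | Sa | CSa; P -> b | Cb.
After unit-elimination: S -> b | PaS; C -> b | Cb | Sa | CSa; P -> b | Cb.
TERM: introduce A -> a, B -> b and substitute in every rule of length ≥2.
BIN: C -> CSA becomes C -> CD, D -> SA; S -> PAS becomes S -> PE, E -> AS.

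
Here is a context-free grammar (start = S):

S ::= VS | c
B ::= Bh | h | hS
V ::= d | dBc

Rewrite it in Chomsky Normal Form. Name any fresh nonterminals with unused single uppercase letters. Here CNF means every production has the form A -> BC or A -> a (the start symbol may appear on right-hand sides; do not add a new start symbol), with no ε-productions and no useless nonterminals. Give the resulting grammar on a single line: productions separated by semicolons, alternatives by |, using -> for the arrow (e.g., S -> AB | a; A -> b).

S -> c | VS; A -> h; B -> h | AS | BA; C -> d; D -> c; E -> BD; V -> d | CE

No ε-productions.
No unit productions to eliminate.
TERM: introduce D -> c, C -> d, A -> h and substitute in every rule of length ≥2.
BIN: V -> CBD becomes V -> CE, E -> BD.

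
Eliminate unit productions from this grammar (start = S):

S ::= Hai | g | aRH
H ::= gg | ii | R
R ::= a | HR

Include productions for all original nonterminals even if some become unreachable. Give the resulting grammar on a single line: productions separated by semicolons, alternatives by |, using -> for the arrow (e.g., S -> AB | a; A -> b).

Unit productions: H->R.
Unit pairs (A ⇒* B via units): (H,R).
S: inherits non-unit rules of {S} → Hai | aRH | g.
H: inherits non-unit rules of {H, R} → HR | a | gg | ii.
R: inherits non-unit rules of {R} → HR | a.

S -> g | Hai | aRH; H -> a | HR | gg | ii; R -> a | HR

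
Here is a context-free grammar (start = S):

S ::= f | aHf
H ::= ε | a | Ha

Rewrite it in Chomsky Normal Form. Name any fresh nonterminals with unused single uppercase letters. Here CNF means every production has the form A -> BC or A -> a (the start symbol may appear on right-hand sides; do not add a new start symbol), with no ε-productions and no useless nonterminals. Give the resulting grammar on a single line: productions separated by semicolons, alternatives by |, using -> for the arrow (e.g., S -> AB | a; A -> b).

S -> f | AB | AC; A -> a; B -> f; C -> HB; H -> a | HA

Nullable: {H}; after ε-elimination: S -> f | af | aHf; H -> a | Ha.
No unit productions to eliminate.
TERM: introduce A -> a, B -> f and substitute in every rule of length ≥2.
BIN: S -> AHB becomes S -> AC, C -> HB.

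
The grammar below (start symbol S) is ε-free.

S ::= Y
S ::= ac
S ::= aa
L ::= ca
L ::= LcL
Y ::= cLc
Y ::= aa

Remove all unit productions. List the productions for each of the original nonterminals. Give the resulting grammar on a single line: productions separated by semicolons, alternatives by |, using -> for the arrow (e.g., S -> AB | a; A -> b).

Unit productions: S->Y.
Unit pairs (A ⇒* B via units): (S,Y).
S: inherits non-unit rules of {S, Y} → aa | ac | cLc.
L: inherits non-unit rules of {L} → LcL | ca.
Y: inherits non-unit rules of {Y} → aa | cLc.

S -> aa | ac | cLc; L -> ca | LcL; Y -> aa | cLc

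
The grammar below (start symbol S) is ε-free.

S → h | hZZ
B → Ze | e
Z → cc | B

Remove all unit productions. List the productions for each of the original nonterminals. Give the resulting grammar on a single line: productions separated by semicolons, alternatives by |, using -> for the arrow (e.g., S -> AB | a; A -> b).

S -> h | hZZ; B -> e | Ze; Z -> e | Ze | cc

Unit productions: Z->B.
Unit pairs (A ⇒* B via units): (Z,B).
S: inherits non-unit rules of {S} → h | hZZ.
B: inherits non-unit rules of {B} → Ze | e.
Z: inherits non-unit rules of {B, Z} → Ze | cc | e.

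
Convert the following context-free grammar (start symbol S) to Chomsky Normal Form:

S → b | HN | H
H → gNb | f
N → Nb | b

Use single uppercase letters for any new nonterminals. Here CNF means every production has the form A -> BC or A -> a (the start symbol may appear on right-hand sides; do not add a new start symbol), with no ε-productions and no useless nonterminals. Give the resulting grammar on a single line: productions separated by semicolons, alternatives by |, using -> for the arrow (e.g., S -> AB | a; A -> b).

S -> b | f | AD | HN; A -> g; B -> b; C -> NB; D -> NB; H -> f | AC; N -> b | NB

No ε-productions.
After unit-elimination: S -> b | f | HN | gNb; H -> f | gNb; N -> b | Nb.
TERM: introduce B -> b, A -> g and substitute in every rule of length ≥2.
BIN: H -> ANB becomes H -> AC, C -> NB; S -> ANB becomes S -> AD, D -> NB.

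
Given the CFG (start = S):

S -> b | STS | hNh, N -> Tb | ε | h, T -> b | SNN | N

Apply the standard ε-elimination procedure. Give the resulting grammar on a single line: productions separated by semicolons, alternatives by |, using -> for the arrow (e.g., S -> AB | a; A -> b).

S -> b | SS | hh | STS | hNh; N -> b | h | Tb; T -> N | S | b | SN | SNN

Nullable set: {N, T}.
S -> STS: T nullable, giving SS | STS.
S -> hNh: N nullable, giving hNh | hh.
Drop N -> ε.
N -> Tb: T nullable, giving Tb | b.
T -> N: N nullable, giving N.
T -> SNN: N, N nullable, giving S | SN | SNN.
Unchanged (no nullable symbols): S -> b; N -> h; T -> b.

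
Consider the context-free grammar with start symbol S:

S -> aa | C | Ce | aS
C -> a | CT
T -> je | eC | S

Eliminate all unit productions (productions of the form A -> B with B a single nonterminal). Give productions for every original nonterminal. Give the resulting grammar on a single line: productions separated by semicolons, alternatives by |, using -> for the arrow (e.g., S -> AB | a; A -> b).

Unit productions: S->C, T->S.
Unit pairs (A ⇒* B via units): (S,C), (T,C), (T,S).
S: inherits non-unit rules of {C, S} → CT | Ce | a | aS | aa.
C: inherits non-unit rules of {C} → CT | a.
T: inherits non-unit rules of {C, S, T} → CT | Ce | a | aS | aa | eC | je.

S -> a | CT | Ce | aS | aa; C -> a | CT; T -> a | CT | Ce | aS | aa | eC | je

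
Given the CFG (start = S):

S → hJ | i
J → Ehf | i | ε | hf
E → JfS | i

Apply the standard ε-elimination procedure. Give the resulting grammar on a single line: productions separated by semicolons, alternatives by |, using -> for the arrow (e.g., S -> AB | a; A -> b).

Nullable set: {J}.
S -> hJ: J nullable, giving h | hJ.
E -> JfS: J nullable, giving JfS | fS.
Drop J -> ε.
Unchanged (no nullable symbols): S -> i; E -> i; J -> Ehf; J -> hf; J -> i.

S -> h | i | hJ; E -> i | fS | JfS; J -> i | hf | Ehf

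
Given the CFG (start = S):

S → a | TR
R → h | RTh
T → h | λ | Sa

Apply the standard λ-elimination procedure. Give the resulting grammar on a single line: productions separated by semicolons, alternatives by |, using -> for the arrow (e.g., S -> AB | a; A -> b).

S -> R | a | TR; R -> h | Rh | RTh; T -> h | Sa

Nullable set: {T}.
S -> TR: T nullable, giving R | TR.
R -> RTh: T nullable, giving RTh | Rh.
Drop T -> λ.
Unchanged (no nullable symbols): S -> a; R -> h; T -> Sa; T -> h.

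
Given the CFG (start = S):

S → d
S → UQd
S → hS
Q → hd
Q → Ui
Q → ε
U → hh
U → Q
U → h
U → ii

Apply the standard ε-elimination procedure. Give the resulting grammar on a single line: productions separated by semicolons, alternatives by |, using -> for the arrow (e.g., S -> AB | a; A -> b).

S -> d | Qd | Ud | hS | UQd; Q -> i | Ui | hd; U -> Q | h | hh | ii

Nullable set: {Q, U}.
S -> UQd: U, Q nullable, giving Qd | UQd | Ud | d.
Drop Q -> ε.
Q -> Ui: U nullable, giving Ui | i.
U -> Q: Q nullable, giving Q.
Unchanged (no nullable symbols): S -> d; S -> hS; Q -> hd; U -> h; U -> hh; U -> ii.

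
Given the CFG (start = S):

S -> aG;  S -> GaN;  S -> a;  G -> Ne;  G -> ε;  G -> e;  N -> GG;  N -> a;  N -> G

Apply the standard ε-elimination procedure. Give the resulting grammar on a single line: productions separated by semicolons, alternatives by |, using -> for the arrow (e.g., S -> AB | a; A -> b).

S -> a | Ga | aG | aN | GaN; G -> e | Ne; N -> G | a | GG

Nullable set: {G, N}.
S -> GaN: G, N nullable, giving Ga | GaN | a | aN.
S -> aG: G nullable, giving a | aG.
Drop G -> ε.
G -> Ne: N nullable, giving Ne | e.
N -> G: G nullable, giving G.
N -> GG: G, G nullable, giving G | GG.
Unchanged (no nullable symbols): S -> a; G -> e; N -> a.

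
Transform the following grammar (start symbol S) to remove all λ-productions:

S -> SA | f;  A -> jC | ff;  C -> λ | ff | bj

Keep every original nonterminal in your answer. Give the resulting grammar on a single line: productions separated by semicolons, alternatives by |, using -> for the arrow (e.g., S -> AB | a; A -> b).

S -> f | SA; A -> j | ff | jC; C -> bj | ff

Nullable set: {C}.
A -> jC: C nullable, giving j | jC.
Drop C -> λ.
Unchanged (no nullable symbols): S -> SA; S -> f; A -> ff; C -> bj; C -> ff.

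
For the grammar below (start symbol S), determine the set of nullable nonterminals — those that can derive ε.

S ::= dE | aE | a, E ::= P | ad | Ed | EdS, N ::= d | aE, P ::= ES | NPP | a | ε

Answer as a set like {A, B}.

Directly nullable (have an ε-rule): {P}.
E is nullable via E -> P (every symbol on the right is already known nullable).
Not nullable: N, S — each has a terminal in every rule's right-hand side or depends on a non-nullable symbol.

{E, P}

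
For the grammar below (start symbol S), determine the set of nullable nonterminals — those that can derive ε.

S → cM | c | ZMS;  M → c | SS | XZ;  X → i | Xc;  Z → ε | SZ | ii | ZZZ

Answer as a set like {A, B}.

Directly nullable (have an ε-rule): {Z}.
Not nullable: M, S, X — each has a terminal in every rule's right-hand side or depends on a non-nullable symbol.

{Z}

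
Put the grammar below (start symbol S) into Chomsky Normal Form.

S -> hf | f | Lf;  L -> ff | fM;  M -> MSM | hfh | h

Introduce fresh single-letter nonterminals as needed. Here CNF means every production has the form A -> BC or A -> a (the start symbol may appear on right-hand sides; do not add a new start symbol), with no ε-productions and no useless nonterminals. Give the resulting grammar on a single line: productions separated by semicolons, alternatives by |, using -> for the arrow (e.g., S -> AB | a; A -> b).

No ε-productions.
No unit productions to eliminate.
TERM: introduce A -> f, B -> h and substitute in every rule of length ≥2.
BIN: M -> BAB becomes M -> BC, C -> AB; M -> MSM becomes M -> MD, D -> SM.

S -> f | BA | LA; A -> f; B -> h; C -> AB; D -> SM; L -> AA | AM; M -> h | BC | MD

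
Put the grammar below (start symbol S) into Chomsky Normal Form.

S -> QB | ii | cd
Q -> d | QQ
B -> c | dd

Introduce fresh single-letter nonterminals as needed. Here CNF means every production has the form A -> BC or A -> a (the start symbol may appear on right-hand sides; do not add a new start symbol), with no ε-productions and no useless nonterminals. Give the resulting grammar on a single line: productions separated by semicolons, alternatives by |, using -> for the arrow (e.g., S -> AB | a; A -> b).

No ε-productions.
No unit productions to eliminate.
TERM: introduce C -> c, A -> d, D -> i and substitute in every rule of length ≥2.

S -> CA | DD | QB; A -> d; B -> c | AA; C -> c; D -> i; Q -> d | QQ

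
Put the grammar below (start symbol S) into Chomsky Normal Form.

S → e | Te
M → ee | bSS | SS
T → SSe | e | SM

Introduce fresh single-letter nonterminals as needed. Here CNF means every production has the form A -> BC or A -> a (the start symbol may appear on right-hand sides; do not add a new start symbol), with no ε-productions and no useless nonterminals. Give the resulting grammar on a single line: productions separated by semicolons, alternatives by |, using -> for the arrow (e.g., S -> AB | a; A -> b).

S -> e | TB; A -> b; B -> e; C -> SS; D -> SB; M -> AC | BB | SS; T -> e | SD | SM

No ε-productions.
No unit productions to eliminate.
TERM: introduce A -> b, B -> e and substitute in every rule of length ≥2.
BIN: M -> ASS becomes M -> AC, C -> SS; T -> SSB becomes T -> SD, D -> SB.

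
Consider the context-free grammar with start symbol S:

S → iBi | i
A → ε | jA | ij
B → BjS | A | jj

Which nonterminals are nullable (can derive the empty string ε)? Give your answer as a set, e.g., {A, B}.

{A, B}

Directly nullable (have an ε-rule): {A}.
B is nullable via B -> A (every symbol on the right is already known nullable).
Not nullable: S — each has a terminal in every rule's right-hand side or depends on a non-nullable symbol.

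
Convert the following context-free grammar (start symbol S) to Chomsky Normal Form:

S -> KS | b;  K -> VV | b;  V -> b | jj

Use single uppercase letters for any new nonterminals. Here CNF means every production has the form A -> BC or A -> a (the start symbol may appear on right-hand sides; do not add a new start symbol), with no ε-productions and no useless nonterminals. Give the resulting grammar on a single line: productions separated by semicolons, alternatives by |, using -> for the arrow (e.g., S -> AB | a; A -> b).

No ε-productions.
No unit productions to eliminate.
TERM: introduce A -> j and substitute in every rule of length ≥2.

S -> b | KS; A -> j; K -> b | VV; V -> b | AA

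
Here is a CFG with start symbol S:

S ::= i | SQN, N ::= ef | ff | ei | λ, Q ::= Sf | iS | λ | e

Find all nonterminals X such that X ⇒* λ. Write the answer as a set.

{N, Q}

Directly nullable (have an ε-rule): {N, Q}.
Not nullable: S — each has a terminal in every rule's right-hand side or depends on a non-nullable symbol.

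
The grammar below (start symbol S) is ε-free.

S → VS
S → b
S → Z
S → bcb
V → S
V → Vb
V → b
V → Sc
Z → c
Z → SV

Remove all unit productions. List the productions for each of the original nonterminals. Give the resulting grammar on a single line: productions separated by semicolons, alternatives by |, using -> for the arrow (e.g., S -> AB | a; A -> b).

S -> b | c | SV | VS | bcb; V -> b | c | SV | Sc | VS | Vb | bcb; Z -> c | SV

Unit productions: S->Z, V->S.
Unit pairs (A ⇒* B via units): (S,Z), (V,S), (V,Z).
S: inherits non-unit rules of {S, Z} → SV | VS | b | bcb | c.
V: inherits non-unit rules of {S, V, Z} → SV | Sc | VS | Vb | b | bcb | c.
Z: inherits non-unit rules of {Z} → SV | c.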